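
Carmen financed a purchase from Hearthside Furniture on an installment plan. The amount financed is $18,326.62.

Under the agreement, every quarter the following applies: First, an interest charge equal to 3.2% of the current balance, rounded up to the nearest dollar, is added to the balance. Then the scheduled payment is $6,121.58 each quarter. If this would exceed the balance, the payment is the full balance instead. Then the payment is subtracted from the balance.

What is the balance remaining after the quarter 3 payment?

Quarter 1: opening $18,326.62; interest $587.00 → $18,913.62; payment $6,121.58; balance $12,792.04
Quarter 2: opening $12,792.04; interest $410.00 → $13,202.04; payment $6,121.58; balance $7,080.46
Quarter 3: opening $7,080.46; interest $227.00 → $7,307.46; payment $6,121.58; balance $1,185.88

$1,185.88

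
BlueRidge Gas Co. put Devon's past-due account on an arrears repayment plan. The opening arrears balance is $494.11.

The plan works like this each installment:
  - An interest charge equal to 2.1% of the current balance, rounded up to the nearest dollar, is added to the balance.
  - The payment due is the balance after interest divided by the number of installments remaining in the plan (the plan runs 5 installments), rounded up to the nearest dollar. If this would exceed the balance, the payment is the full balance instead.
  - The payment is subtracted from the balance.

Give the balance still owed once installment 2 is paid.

Installment 1: opening $494.11; interest $11.00 → $505.11; payment $102.00; balance $403.11
Installment 2: opening $403.11; interest $9.00 → $412.11; payment $104.00; balance $308.11

$308.11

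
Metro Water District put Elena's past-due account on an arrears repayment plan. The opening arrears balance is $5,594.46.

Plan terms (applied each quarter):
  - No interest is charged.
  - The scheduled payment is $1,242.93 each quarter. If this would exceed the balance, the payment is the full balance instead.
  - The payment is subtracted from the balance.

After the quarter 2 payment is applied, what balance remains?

Quarter 1: opening $5,594.46; payment $1,242.93; balance $4,351.53
Quarter 2: opening $4,351.53; payment $1,242.93; balance $3,108.60

$3,108.60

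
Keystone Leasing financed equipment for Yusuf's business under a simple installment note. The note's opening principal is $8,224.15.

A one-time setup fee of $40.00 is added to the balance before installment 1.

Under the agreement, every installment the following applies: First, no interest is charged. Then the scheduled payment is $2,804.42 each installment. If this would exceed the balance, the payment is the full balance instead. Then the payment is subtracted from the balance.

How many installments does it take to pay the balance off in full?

Installment 1: $8,264.15 − $2,804.42 → $5,459.73
Installment 2: $5,459.73 − $2,804.42 → $2,655.31
Installment 3: $2,655.31 − $2,655.31 → $0.00
Balance reaches $0.00 in installment 3.

3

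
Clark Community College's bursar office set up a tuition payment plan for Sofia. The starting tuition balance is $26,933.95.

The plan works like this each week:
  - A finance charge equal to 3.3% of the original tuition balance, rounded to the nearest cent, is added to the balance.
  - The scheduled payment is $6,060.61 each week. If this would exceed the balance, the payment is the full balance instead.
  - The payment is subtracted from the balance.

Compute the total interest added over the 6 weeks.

$5,332.92

Week 1: opening $26,933.95; interest $888.82 → $27,822.77; payment $6,060.61; balance $21,762.16
Week 2: opening $21,762.16; interest $888.82 → $22,650.98; payment $6,060.61; balance $16,590.37
Week 3: opening $16,590.37; interest $888.82 → $17,479.19; payment $6,060.61; balance $11,418.58
Week 4: opening $11,418.58; interest $888.82 → $12,307.40; payment $6,060.61; balance $6,246.79
Week 5: opening $6,246.79; interest $888.82 → $7,135.61; payment $6,060.61; balance $1,075.00
Week 6: opening $1,075.00; interest $888.82 → $1,963.82; payment $1,963.82; balance $0.00
Total interest: $888.82 + $888.82 + $888.82 + $888.82 + $888.82 + $888.82 = $5,332.92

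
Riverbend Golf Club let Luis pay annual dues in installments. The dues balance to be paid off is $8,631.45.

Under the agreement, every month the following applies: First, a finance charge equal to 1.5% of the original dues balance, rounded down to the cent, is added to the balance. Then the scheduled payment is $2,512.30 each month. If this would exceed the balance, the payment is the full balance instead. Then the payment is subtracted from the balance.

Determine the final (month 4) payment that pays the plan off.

$1,612.43

Month 1: $8,631.45 +$129.47 interest = $8,760.92; pay $2,512.30 → $6,248.62
Month 2: $6,248.62 +$129.47 interest = $6,378.09; pay $2,512.30 → $3,865.79
Month 3: $3,865.79 +$129.47 interest = $3,995.26; pay $2,512.30 → $1,482.96
Month 4: $1,482.96 +$129.47 interest = $1,612.43; pay $1,612.43 → $0.00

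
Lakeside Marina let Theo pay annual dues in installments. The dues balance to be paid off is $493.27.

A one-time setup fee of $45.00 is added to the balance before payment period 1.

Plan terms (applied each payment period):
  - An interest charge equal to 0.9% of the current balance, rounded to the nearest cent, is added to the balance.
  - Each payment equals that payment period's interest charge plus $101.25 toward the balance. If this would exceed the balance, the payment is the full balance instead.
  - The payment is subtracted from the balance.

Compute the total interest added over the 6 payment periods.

Payment period 1: $538.27 +$4.84 interest = $543.11; pay $106.09 → $437.02
Payment period 2: $437.02 +$3.93 interest = $440.95; pay $105.18 → $335.77
Payment period 3: $335.77 +$3.02 interest = $338.79; pay $104.27 → $234.52
Payment period 4: $234.52 +$2.11 interest = $236.63; pay $103.36 → $133.27
Payment period 5: $133.27 +$1.20 interest = $134.47; pay $102.45 → $32.02
Payment period 6: $32.02 +$0.29 interest = $32.31; pay $32.31 → $0.00
Total interest: $4.84 + $3.93 + $3.02 + $2.11 + $1.20 + $0.29 = $15.39

$15.39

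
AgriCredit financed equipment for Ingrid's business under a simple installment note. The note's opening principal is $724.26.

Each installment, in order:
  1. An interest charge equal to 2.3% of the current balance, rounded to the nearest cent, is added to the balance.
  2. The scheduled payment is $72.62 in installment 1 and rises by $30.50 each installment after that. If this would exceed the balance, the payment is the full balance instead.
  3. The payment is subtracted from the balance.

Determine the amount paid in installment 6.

Installment 1: $724.26 +$16.66 interest = $740.92; pay $72.62 → $668.30
Installment 2: $668.30 +$15.37 interest = $683.67; pay $103.12 → $580.55
Installment 3: $580.55 +$13.35 interest = $593.90; pay $133.62 → $460.28
Installment 4: $460.28 +$10.59 interest = $470.87; pay $164.12 → $306.75
Installment 5: $306.75 +$7.06 interest = $313.81; pay $194.62 → $119.19
Installment 6: $119.19 +$2.74 interest = $121.93; pay $121.93 → $0.00

$121.93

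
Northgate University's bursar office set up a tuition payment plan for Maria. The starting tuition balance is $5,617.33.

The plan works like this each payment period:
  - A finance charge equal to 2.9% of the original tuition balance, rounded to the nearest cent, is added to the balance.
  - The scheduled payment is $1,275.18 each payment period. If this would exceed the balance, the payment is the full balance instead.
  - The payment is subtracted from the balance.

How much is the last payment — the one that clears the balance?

$218.83

Payment period 1: opening $5,617.33; interest $162.90 → $5,780.23; payment $1,275.18; balance $4,505.05
Payment period 2: opening $4,505.05; interest $162.90 → $4,667.95; payment $1,275.18; balance $3,392.77
Payment period 3: opening $3,392.77; interest $162.90 → $3,555.67; payment $1,275.18; balance $2,280.49
Payment period 4: opening $2,280.49; interest $162.90 → $2,443.39; payment $1,275.18; balance $1,168.21
Payment period 5: opening $1,168.21; interest $162.90 → $1,331.11; payment $1,275.18; balance $55.93
Payment period 6: opening $55.93; interest $162.90 → $218.83; payment $218.83; balance $0.00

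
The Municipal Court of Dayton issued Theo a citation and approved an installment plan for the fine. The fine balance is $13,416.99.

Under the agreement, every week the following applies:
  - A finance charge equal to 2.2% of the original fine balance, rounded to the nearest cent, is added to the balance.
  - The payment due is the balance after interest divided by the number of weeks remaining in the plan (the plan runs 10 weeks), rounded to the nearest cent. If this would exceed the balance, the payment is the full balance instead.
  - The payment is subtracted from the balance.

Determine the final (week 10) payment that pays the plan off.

$2,206.24

Week 1: $13,416.99 +$295.17 interest = $13,712.16; pay $1,371.22 → $12,340.94
Week 2: $12,340.94 +$295.17 interest = $12,636.11; pay $1,404.01 → $11,232.10
Week 3: $11,232.10 +$295.17 interest = $11,527.27; pay $1,440.91 → $10,086.36
Week 4: $10,086.36 +$295.17 interest = $10,381.53; pay $1,483.08 → $8,898.45
Week 5: $8,898.45 +$295.17 interest = $9,193.62; pay $1,532.27 → $7,661.35
Week 6: $7,661.35 +$295.17 interest = $7,956.52; pay $1,591.30 → $6,365.22
Week 7: $6,365.22 +$295.17 interest = $6,660.39; pay $1,665.10 → $4,995.29
Week 8: $4,995.29 +$295.17 interest = $5,290.46; pay $1,763.49 → $3,526.97
Week 9: $3,526.97 +$295.17 interest = $3,822.14; pay $1,911.07 → $1,911.07
Week 10: $1,911.07 +$295.17 interest = $2,206.24; pay $2,206.24 → $0.00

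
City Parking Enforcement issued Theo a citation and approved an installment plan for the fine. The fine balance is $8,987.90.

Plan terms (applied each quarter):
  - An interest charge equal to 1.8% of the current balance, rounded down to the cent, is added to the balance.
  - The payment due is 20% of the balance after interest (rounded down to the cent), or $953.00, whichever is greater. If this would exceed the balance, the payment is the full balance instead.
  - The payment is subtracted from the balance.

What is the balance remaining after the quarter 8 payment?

# | Opening | Interest | Payment | End bal
1 | $8,987.90 | $161.78 | $1,829.93 | $7,319.75
2 | $7,319.75 | $131.75 | $1,490.30 | $5,961.20
3 | $5,961.20 | $107.30 | $1,213.70 | $4,854.80
4 | $4,854.80 | $87.38 | $988.43 | $3,953.75
5 | $3,953.75 | $71.16 | $953.00 | $3,071.91
6 | $3,071.91 | $55.29 | $953.00 | $2,174.20
7 | $2,174.20 | $39.13 | $953.00 | $1,260.33
8 | $1,260.33 | $22.68 | $953.00 | $330.01

$330.01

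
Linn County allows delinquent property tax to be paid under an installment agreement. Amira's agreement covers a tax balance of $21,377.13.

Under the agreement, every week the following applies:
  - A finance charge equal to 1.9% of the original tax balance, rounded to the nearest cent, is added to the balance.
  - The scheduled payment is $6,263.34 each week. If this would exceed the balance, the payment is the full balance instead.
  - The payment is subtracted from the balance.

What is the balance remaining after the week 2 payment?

$9,662.79

Week 1: opening $21,377.13; interest $406.17 → $21,783.30; payment $6,263.34; balance $15,519.96
Week 2: opening $15,519.96; interest $406.17 → $15,926.13; payment $6,263.34; balance $9,662.79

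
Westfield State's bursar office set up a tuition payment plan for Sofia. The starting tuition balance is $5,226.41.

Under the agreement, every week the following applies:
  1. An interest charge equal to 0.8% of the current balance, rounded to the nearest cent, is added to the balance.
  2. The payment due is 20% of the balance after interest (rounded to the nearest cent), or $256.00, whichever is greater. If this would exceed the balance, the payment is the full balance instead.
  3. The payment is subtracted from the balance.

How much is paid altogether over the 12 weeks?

$5,420.96

# | Opening | Interest | Payment | End bal
1 | $5,226.41 | $41.81 | $1,053.64 | $4,214.58
2 | $4,214.58 | $33.72 | $849.66 | $3,398.64
3 | $3,398.64 | $27.19 | $685.17 | $2,740.66
4 | $2,740.66 | $21.93 | $552.52 | $2,210.07
5 | $2,210.07 | $17.68 | $445.55 | $1,782.20
6 | $1,782.20 | $14.26 | $359.29 | $1,437.17
7 | $1,437.17 | $11.50 | $289.73 | $1,158.94
8 | $1,158.94 | $9.27 | $256.00 | $912.21
9 | $912.21 | $7.30 | $256.00 | $663.51
10 | $663.51 | $5.31 | $256.00 | $412.82
11 | $412.82 | $3.30 | $256.00 | $160.12
12 | $160.12 | $1.28 | $161.40 | $0.00
Total paid: $5,420.96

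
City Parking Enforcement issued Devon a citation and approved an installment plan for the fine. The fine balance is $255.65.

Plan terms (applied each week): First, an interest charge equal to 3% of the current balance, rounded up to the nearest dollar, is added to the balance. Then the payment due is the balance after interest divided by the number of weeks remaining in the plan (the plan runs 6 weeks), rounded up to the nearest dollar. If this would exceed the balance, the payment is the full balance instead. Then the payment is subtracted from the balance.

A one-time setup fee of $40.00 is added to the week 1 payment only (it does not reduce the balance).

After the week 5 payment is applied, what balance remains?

$48.65

Week 1: opening $255.65; interest $8.00 → $263.65; payment $44.00 (+ $40.00 fee); balance $219.65
Week 2: opening $219.65; interest $7.00 → $226.65; payment $46.00; balance $180.65
Week 3: opening $180.65; interest $6.00 → $186.65; payment $47.00; balance $139.65
Week 4: opening $139.65; interest $5.00 → $144.65; payment $49.00; balance $95.65
Week 5: opening $95.65; interest $3.00 → $98.65; payment $50.00; balance $48.65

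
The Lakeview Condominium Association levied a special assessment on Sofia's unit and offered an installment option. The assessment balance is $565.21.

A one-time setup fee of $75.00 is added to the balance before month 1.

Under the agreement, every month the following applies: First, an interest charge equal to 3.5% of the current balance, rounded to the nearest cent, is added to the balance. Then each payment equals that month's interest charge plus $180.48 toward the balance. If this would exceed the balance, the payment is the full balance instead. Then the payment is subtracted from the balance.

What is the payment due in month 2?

$196.57

# | Opening | Interest | Payment | End bal
1 | $640.21 | $22.41 | $202.89 | $459.73
2 | $459.73 | $16.09 | $196.57 | $279.25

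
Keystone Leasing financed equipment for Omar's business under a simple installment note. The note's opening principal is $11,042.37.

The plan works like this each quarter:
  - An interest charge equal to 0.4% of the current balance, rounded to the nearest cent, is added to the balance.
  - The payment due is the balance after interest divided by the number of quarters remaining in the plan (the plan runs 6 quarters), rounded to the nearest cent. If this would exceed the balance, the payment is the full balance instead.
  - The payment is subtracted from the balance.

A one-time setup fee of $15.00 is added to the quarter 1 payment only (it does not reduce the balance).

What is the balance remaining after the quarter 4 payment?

$3,740.03

# | Opening | Interest | Payment | Fee | End bal
1 | $11,042.37 | $44.17 | $1,847.76 | $15.00 | $9,238.78
2 | $9,238.78 | $36.96 | $1,855.15 | — | $7,420.59
3 | $7,420.59 | $29.68 | $1,862.57 | — | $5,587.70
4 | $5,587.70 | $22.35 | $1,870.02 | — | $3,740.03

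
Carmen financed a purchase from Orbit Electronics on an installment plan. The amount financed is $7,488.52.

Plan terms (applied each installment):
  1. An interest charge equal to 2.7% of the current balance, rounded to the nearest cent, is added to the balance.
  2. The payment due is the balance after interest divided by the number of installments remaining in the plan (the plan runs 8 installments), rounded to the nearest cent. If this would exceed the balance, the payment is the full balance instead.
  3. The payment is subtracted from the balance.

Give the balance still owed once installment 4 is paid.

$4,165.31

Installment 1: opening $7,488.52; interest $202.19 → $7,690.71; payment $961.34; balance $6,729.37
Installment 2: opening $6,729.37; interest $181.69 → $6,911.06; payment $987.29; balance $5,923.77
Installment 3: opening $5,923.77; interest $159.94 → $6,083.71; payment $1,013.95; balance $5,069.76
Installment 4: opening $5,069.76; interest $136.88 → $5,206.64; payment $1,041.33; balance $4,165.31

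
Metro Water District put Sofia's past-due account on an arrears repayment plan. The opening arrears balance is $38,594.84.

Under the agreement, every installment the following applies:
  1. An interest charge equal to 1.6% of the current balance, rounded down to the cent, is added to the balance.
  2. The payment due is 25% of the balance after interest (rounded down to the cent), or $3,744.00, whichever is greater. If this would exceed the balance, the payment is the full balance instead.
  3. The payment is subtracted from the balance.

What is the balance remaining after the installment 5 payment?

Installment 1: $38,594.84 +$617.51 interest = $39,212.35; pay $9,803.08 → $29,409.27
Installment 2: $29,409.27 +$470.54 interest = $29,879.81; pay $7,469.95 → $22,409.86
Installment 3: $22,409.86 +$358.55 interest = $22,768.41; pay $5,692.10 → $17,076.31
Installment 4: $17,076.31 +$273.22 interest = $17,349.53; pay $4,337.38 → $13,012.15
Installment 5: $13,012.15 +$208.19 interest = $13,220.34; pay $3,744.00 → $9,476.34

$9,476.34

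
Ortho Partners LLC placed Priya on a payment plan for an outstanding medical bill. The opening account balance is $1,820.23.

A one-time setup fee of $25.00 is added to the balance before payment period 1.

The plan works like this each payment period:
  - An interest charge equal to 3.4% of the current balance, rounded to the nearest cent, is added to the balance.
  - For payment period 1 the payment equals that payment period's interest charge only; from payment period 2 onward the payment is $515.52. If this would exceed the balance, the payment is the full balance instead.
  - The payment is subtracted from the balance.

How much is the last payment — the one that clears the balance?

Payment period 1: opening $1,845.23; interest $62.74 → $1,907.97; payment $62.74; balance $1,845.23
Payment period 2: opening $1,845.23; interest $62.74 → $1,907.97; payment $515.52; balance $1,392.45
Payment period 3: opening $1,392.45; interest $47.34 → $1,439.79; payment $515.52; balance $924.27
Payment period 4: opening $924.27; interest $31.43 → $955.70; payment $515.52; balance $440.18
Payment period 5: opening $440.18; interest $14.97 → $455.15; payment $455.15; balance $0.00

$455.15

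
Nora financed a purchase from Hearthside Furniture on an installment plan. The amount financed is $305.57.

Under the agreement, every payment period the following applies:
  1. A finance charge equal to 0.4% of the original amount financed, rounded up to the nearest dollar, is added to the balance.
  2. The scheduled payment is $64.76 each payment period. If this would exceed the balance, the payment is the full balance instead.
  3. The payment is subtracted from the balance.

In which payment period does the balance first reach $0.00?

5

Payment period 1: opening $305.57; interest $2.00 → $307.57; payment $64.76; balance $242.81
Payment period 2: opening $242.81; interest $2.00 → $244.81; payment $64.76; balance $180.05
Payment period 3: opening $180.05; interest $2.00 → $182.05; payment $64.76; balance $117.29
Payment period 4: opening $117.29; interest $2.00 → $119.29; payment $64.76; balance $54.53
Payment period 5: opening $54.53; interest $2.00 → $56.53; payment $56.53; balance $0.00
Balance reaches $0.00 in payment period 5.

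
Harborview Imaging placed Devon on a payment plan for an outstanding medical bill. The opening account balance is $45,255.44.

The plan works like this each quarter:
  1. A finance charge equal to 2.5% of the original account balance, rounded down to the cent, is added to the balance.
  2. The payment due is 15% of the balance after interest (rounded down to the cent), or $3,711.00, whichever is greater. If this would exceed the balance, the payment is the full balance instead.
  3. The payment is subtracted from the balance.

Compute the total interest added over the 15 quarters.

$16,970.70

Quarter 1: $45,255.44 +$1,131.38 interest = $46,386.82; pay $6,958.02 → $39,428.80
Quarter 2: $39,428.80 +$1,131.38 interest = $40,560.18; pay $6,084.02 → $34,476.16
Quarter 3: $34,476.16 +$1,131.38 interest = $35,607.54; pay $5,341.13 → $30,266.41
Quarter 4: $30,266.41 +$1,131.38 interest = $31,397.79; pay $4,709.66 → $26,688.13
Quarter 5: $26,688.13 +$1,131.38 interest = $27,819.51; pay $4,172.92 → $23,646.59
Quarter 6: $23,646.59 +$1,131.38 interest = $24,777.97; pay $3,716.69 → $21,061.28
Quarter 7: $21,061.28 +$1,131.38 interest = $22,192.66; pay $3,711.00 → $18,481.66
Quarter 8: $18,481.66 +$1,131.38 interest = $19,613.04; pay $3,711.00 → $15,902.04
Quarter 9: $15,902.04 +$1,131.38 interest = $17,033.42; pay $3,711.00 → $13,322.42
Quarter 10: $13,322.42 +$1,131.38 interest = $14,453.80; pay $3,711.00 → $10,742.80
Quarter 11: $10,742.80 +$1,131.38 interest = $11,874.18; pay $3,711.00 → $8,163.18
Quarter 12: $8,163.18 +$1,131.38 interest = $9,294.56; pay $3,711.00 → $5,583.56
Quarter 13: $5,583.56 +$1,131.38 interest = $6,714.94; pay $3,711.00 → $3,003.94
Quarter 14: $3,003.94 +$1,131.38 interest = $4,135.32; pay $3,711.00 → $424.32
Quarter 15: $424.32 +$1,131.38 interest = $1,555.70; pay $1,555.70 → $0.00
Total interest: $1,131.38 + $1,131.38 + $1,131.38 + $1,131.38 + $1,131.38 + $1,131.38 + $1,131.38 + $1,131.38 + $1,131.38 + $1,131.38 + $1,131.38 + $1,131.38 + $1,131.38 + $1,131.38 + $1,131.38 = $16,970.70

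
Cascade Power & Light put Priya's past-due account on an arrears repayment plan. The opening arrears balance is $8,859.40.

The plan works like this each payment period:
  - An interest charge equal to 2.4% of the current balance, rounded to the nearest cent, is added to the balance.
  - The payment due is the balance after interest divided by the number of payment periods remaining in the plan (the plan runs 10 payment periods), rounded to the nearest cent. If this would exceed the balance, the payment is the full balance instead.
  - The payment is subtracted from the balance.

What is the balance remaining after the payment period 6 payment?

Payment period 1: opening $8,859.40; interest $212.63 → $9,072.03; payment $907.20; balance $8,164.83
Payment period 2: opening $8,164.83; interest $195.96 → $8,360.79; payment $928.98; balance $7,431.81
Payment period 3: opening $7,431.81; interest $178.36 → $7,610.17; payment $951.27; balance $6,658.90
Payment period 4: opening $6,658.90; interest $159.81 → $6,818.71; payment $974.10; balance $5,844.61
Payment period 5: opening $5,844.61; interest $140.27 → $5,984.88; payment $997.48; balance $4,987.40
Payment period 6: opening $4,987.40; interest $119.70 → $5,107.10; payment $1,021.42; balance $4,085.68

$4,085.68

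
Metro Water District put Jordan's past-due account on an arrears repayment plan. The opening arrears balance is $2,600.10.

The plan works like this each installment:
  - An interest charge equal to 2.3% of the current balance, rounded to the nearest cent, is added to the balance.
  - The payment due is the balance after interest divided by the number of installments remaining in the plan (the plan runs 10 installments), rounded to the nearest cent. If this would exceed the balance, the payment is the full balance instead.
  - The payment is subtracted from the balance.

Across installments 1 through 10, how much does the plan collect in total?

$2,952.80

Installment 1: opening $2,600.10; interest $59.80 → $2,659.90; payment $265.99; balance $2,393.91
Installment 2: opening $2,393.91; interest $55.06 → $2,448.97; payment $272.11; balance $2,176.86
Installment 3: opening $2,176.86; interest $50.07 → $2,226.93; payment $278.37; balance $1,948.56
Installment 4: opening $1,948.56; interest $44.82 → $1,993.38; payment $284.77; balance $1,708.61
Installment 5: opening $1,708.61; interest $39.30 → $1,747.91; payment $291.32; balance $1,456.59
Installment 6: opening $1,456.59; interest $33.50 → $1,490.09; payment $298.02; balance $1,192.07
Installment 7: opening $1,192.07; interest $27.42 → $1,219.49; payment $304.87; balance $914.62
Installment 8: opening $914.62; interest $21.04 → $935.66; payment $311.89; balance $623.77
Installment 9: opening $623.77; interest $14.35 → $638.12; payment $319.06; balance $319.06
Installment 10: opening $319.06; interest $7.34 → $326.40; payment $326.40; balance $0.00
Total paid: $2,952.80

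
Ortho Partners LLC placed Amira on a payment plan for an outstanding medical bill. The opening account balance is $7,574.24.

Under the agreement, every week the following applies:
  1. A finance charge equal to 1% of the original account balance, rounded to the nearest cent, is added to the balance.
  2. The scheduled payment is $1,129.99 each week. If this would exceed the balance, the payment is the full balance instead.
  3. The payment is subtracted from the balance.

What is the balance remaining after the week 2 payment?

$5,465.74

# | Opening | Interest | Payment | End bal
1 | $7,574.24 | $75.74 | $1,129.99 | $6,519.99
2 | $6,519.99 | $75.74 | $1,129.99 | $5,465.74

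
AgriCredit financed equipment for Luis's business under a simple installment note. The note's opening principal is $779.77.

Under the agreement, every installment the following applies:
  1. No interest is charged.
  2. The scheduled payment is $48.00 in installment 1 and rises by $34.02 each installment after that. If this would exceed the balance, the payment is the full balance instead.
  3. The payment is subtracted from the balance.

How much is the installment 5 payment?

$184.08

Installment 1: opening $779.77; payment $48.00; balance $731.77
Installment 2: opening $731.77; payment $82.02; balance $649.75
Installment 3: opening $649.75; payment $116.04; balance $533.71
Installment 4: opening $533.71; payment $150.06; balance $383.65
Installment 5: opening $383.65; payment $184.08; balance $199.57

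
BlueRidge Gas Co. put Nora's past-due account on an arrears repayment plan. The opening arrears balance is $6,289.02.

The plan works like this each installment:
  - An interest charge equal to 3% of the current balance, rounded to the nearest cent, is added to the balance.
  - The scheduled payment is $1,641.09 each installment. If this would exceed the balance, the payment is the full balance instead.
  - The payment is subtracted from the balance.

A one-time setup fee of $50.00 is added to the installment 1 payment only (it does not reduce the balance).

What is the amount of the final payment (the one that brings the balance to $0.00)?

Installment 1: $6,289.02 +$188.67 interest = $6,477.69; pay $1,641.09 (+ $50.00 fee) → $4,836.60
Installment 2: $4,836.60 +$145.10 interest = $4,981.70; pay $1,641.09 → $3,340.61
Installment 3: $3,340.61 +$100.22 interest = $3,440.83; pay $1,641.09 → $1,799.74
Installment 4: $1,799.74 +$53.99 interest = $1,853.73; pay $1,641.09 → $212.64
Installment 5: $212.64 +$6.38 interest = $219.02; pay $219.02 → $0.00

$219.02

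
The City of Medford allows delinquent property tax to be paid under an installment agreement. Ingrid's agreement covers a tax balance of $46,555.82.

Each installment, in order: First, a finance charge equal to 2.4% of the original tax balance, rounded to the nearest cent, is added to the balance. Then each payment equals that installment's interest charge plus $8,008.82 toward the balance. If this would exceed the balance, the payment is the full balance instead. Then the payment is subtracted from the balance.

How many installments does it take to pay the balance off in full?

6

# | Opening | Interest | Payment | End bal
1 | $46,555.82 | $1,117.34 | $9,126.16 | $38,547.00
2 | $38,547.00 | $1,117.34 | $9,126.16 | $30,538.18
3 | $30,538.18 | $1,117.34 | $9,126.16 | $22,529.36
4 | $22,529.36 | $1,117.34 | $9,126.16 | $14,520.54
5 | $14,520.54 | $1,117.34 | $9,126.16 | $6,511.72
6 | $6,511.72 | $1,117.34 | $7,629.06 | $0.00
Balance reaches $0.00 in installment 6.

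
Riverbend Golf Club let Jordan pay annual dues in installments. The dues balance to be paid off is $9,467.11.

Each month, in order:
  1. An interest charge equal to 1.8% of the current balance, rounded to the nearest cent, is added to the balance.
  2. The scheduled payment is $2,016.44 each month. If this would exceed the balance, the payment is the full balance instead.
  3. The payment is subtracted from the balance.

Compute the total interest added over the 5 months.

$513.72

Month 1: $9,467.11 +$170.41 interest = $9,637.52; pay $2,016.44 → $7,621.08
Month 2: $7,621.08 +$137.18 interest = $7,758.26; pay $2,016.44 → $5,741.82
Month 3: $5,741.82 +$103.35 interest = $5,845.17; pay $2,016.44 → $3,828.73
Month 4: $3,828.73 +$68.92 interest = $3,897.65; pay $2,016.44 → $1,881.21
Month 5: $1,881.21 +$33.86 interest = $1,915.07; pay $1,915.07 → $0.00
Total interest: $170.41 + $137.18 + $103.35 + $68.92 + $33.86 = $513.72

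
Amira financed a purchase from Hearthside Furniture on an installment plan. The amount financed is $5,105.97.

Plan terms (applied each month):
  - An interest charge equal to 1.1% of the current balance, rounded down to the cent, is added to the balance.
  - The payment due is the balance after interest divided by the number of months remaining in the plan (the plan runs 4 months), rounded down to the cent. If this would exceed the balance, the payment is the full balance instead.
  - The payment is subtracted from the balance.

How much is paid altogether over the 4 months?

# | Opening | Interest | Payment | End bal
1 | $5,105.97 | $56.16 | $1,290.53 | $3,871.60
2 | $3,871.60 | $42.58 | $1,304.72 | $2,609.46
3 | $2,609.46 | $28.70 | $1,319.08 | $1,319.08
4 | $1,319.08 | $14.50 | $1,333.58 | $0.00
Total paid: $5,247.91

$5,247.91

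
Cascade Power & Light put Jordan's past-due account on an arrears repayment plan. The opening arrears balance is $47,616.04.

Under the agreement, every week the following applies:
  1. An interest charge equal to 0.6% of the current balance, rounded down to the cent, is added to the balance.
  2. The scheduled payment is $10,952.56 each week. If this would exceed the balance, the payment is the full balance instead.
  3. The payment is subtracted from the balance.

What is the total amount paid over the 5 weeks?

$48,400.62

Week 1: $47,616.04 +$285.69 interest = $47,901.73; pay $10,952.56 → $36,949.17
Week 2: $36,949.17 +$221.69 interest = $37,170.86; pay $10,952.56 → $26,218.30
Week 3: $26,218.30 +$157.30 interest = $26,375.60; pay $10,952.56 → $15,423.04
Week 4: $15,423.04 +$92.53 interest = $15,515.57; pay $10,952.56 → $4,563.01
Week 5: $4,563.01 +$27.37 interest = $4,590.38; pay $4,590.38 → $0.00
Total paid: $48,400.62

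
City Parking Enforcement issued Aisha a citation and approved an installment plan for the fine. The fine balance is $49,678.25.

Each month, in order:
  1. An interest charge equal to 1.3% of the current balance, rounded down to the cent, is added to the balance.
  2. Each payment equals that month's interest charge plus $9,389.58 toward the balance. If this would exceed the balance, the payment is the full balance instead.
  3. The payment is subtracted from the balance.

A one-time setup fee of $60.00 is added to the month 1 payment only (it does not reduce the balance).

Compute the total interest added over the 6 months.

Month 1: opening $49,678.25; interest $645.81 → $50,324.06; payment $10,035.39 (+ $60.00 fee); balance $40,288.67
Month 2: opening $40,288.67; interest $523.75 → $40,812.42; payment $9,913.33; balance $30,899.09
Month 3: opening $30,899.09; interest $401.68 → $31,300.77; payment $9,791.26; balance $21,509.51
Month 4: opening $21,509.51; interest $279.62 → $21,789.13; payment $9,669.20; balance $12,119.93
Month 5: opening $12,119.93; interest $157.55 → $12,277.48; payment $9,547.13; balance $2,730.35
Month 6: opening $2,730.35; interest $35.49 → $2,765.84; payment $2,765.84; balance $0.00
Total interest: $645.81 + $523.75 + $401.68 + $279.62 + $157.55 + $35.49 = $2,043.90

$2,043.90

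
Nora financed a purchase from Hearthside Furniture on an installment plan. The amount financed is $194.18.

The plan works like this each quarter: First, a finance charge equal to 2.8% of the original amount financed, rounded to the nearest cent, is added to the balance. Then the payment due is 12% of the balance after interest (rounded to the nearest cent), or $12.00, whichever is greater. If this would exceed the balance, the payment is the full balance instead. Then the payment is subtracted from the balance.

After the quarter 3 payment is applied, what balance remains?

Quarter 1: $194.18 +$5.44 interest = $199.62; pay $23.95 → $175.67
Quarter 2: $175.67 +$5.44 interest = $181.11; pay $21.73 → $159.38
Quarter 3: $159.38 +$5.44 interest = $164.82; pay $19.78 → $145.04

$145.04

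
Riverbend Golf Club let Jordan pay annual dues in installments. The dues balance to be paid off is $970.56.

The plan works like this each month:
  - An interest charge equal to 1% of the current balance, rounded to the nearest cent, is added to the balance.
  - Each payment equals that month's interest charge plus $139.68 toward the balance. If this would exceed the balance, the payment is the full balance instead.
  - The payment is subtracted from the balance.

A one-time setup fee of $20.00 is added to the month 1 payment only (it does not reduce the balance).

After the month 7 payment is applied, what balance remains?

$0.00

# | Opening | Interest | Payment | Fee | End bal
1 | $970.56 | $9.71 | $149.39 | $20.00 | $830.88
2 | $830.88 | $8.31 | $147.99 | — | $691.20
3 | $691.20 | $6.91 | $146.59 | — | $551.52
4 | $551.52 | $5.52 | $145.20 | — | $411.84
5 | $411.84 | $4.12 | $143.80 | — | $272.16
6 | $272.16 | $2.72 | $142.40 | — | $132.48
7 | $132.48 | $1.32 | $133.80 | — | $0.00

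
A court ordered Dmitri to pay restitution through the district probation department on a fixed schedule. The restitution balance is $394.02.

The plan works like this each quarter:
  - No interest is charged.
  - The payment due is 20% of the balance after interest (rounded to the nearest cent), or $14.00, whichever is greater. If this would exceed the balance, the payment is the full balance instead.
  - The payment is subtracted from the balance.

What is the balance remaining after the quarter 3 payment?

Quarter 1: $394.02 − $78.80 → $315.22
Quarter 2: $315.22 − $63.04 → $252.18
Quarter 3: $252.18 − $50.44 → $201.74

$201.74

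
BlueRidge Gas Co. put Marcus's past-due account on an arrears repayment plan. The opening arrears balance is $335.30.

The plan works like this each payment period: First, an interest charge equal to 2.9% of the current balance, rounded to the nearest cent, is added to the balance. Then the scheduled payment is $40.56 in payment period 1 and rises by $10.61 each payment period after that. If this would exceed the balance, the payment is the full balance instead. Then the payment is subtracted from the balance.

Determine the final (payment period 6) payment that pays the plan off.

Payment period 1: $335.30 +$9.72 interest = $345.02; pay $40.56 → $304.46
Payment period 2: $304.46 +$8.83 interest = $313.29; pay $51.17 → $262.12
Payment period 3: $262.12 +$7.60 interest = $269.72; pay $61.78 → $207.94
Payment period 4: $207.94 +$6.03 interest = $213.97; pay $72.39 → $141.58
Payment period 5: $141.58 +$4.11 interest = $145.69; pay $83.00 → $62.69
Payment period 6: $62.69 +$1.82 interest = $64.51; pay $64.51 → $0.00

$64.51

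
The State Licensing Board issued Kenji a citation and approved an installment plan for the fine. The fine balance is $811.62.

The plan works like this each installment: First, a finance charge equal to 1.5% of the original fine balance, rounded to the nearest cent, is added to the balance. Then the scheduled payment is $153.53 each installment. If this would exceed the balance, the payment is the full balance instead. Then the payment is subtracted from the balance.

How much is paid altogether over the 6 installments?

# | Opening | Interest | Payment | End bal
1 | $811.62 | $12.17 | $153.53 | $670.26
2 | $670.26 | $12.17 | $153.53 | $528.90
3 | $528.90 | $12.17 | $153.53 | $387.54
4 | $387.54 | $12.17 | $153.53 | $246.18
5 | $246.18 | $12.17 | $153.53 | $104.82
6 | $104.82 | $12.17 | $116.99 | $0.00
Total paid: $884.64

$884.64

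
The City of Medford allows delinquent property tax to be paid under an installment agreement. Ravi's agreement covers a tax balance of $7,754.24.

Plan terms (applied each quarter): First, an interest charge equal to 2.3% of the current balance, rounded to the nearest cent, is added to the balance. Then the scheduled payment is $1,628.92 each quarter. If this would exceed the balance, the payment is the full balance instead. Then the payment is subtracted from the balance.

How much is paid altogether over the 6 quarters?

$8,308.26

Quarter 1: $7,754.24 +$178.35 interest = $7,932.59; pay $1,628.92 → $6,303.67
Quarter 2: $6,303.67 +$144.98 interest = $6,448.65; pay $1,628.92 → $4,819.73
Quarter 3: $4,819.73 +$110.85 interest = $4,930.58; pay $1,628.92 → $3,301.66
Quarter 4: $3,301.66 +$75.94 interest = $3,377.60; pay $1,628.92 → $1,748.68
Quarter 5: $1,748.68 +$40.22 interest = $1,788.90; pay $1,628.92 → $159.98
Quarter 6: $159.98 +$3.68 interest = $163.66; pay $163.66 → $0.00
Total paid: $8,308.26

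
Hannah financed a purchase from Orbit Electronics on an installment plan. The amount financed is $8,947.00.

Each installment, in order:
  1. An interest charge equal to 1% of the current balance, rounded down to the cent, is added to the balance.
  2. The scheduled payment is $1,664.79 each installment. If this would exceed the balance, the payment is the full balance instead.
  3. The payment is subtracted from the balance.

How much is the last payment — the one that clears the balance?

$920.37

Installment 1: opening $8,947.00; interest $89.47 → $9,036.47; payment $1,664.79; balance $7,371.68
Installment 2: opening $7,371.68; interest $73.71 → $7,445.39; payment $1,664.79; balance $5,780.60
Installment 3: opening $5,780.60; interest $57.80 → $5,838.40; payment $1,664.79; balance $4,173.61
Installment 4: opening $4,173.61; interest $41.73 → $4,215.34; payment $1,664.79; balance $2,550.55
Installment 5: opening $2,550.55; interest $25.50 → $2,576.05; payment $1,664.79; balance $911.26
Installment 6: opening $911.26; interest $9.11 → $920.37; payment $920.37; balance $0.00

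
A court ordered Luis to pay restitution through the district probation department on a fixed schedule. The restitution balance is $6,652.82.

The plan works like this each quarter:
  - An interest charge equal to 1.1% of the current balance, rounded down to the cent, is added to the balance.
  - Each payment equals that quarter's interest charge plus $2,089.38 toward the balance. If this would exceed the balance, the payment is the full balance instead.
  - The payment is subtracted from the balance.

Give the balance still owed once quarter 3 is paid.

# | Opening | Interest | Payment | End bal
1 | $6,652.82 | $73.18 | $2,162.56 | $4,563.44
2 | $4,563.44 | $50.19 | $2,139.57 | $2,474.06
3 | $2,474.06 | $27.21 | $2,116.59 | $384.68

$384.68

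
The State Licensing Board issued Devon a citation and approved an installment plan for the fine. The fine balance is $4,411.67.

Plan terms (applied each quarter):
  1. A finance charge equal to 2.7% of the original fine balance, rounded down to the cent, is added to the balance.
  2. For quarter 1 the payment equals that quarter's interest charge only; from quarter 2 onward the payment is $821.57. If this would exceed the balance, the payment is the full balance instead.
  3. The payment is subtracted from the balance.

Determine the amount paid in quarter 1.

Quarter 1: opening $4,411.67; interest $119.11 → $4,530.78; payment $119.11; balance $4,411.67

$119.11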